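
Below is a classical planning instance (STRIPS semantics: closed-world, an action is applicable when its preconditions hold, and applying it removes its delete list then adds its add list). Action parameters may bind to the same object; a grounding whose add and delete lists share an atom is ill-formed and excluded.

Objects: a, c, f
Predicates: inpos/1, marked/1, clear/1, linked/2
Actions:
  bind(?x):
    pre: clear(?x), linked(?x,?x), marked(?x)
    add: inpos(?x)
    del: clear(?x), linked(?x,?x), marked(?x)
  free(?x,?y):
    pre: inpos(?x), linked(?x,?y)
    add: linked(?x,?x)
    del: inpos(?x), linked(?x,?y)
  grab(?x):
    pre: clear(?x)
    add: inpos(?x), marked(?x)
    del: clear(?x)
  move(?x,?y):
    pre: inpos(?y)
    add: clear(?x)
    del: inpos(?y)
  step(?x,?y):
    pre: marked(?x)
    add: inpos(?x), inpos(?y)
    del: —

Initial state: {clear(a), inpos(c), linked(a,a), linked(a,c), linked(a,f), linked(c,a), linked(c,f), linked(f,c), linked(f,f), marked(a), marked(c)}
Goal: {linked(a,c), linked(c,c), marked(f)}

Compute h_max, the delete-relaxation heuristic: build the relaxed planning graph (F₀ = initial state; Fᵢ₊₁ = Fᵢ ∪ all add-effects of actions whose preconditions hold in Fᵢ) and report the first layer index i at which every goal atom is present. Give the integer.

2

F0 = init (11 atoms)
F1 = F0 ∪ {clear(c), clear(f), inpos(a), inpos(f), linked(c,c)}  (16 atoms)
F2 = F1 ∪ {marked(f)}  (17 atoms)
goal ⊆ F2  ⇒  h_max = 2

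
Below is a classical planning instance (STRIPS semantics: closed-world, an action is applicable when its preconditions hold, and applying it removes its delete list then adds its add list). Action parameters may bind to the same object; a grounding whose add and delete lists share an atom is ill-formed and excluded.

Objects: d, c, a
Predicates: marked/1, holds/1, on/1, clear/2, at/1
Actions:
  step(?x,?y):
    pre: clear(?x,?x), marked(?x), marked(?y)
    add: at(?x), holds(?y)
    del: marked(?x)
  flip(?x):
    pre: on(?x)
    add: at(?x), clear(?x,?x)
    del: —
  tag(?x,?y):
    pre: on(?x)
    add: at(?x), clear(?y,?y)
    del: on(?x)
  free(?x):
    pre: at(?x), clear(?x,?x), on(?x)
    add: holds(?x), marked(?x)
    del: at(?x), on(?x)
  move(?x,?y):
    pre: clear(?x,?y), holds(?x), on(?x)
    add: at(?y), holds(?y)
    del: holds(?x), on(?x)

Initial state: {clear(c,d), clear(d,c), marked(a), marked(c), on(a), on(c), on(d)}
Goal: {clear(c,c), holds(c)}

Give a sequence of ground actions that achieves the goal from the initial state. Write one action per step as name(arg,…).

flip(c); step(c,c)

1. flip(c)  →  {at(c), clear(c,c), clear(c,d), clear(d,c), marked(a), marked(c), on(a), on(c), on(d)}
2. step(c,c)  →  {at(c), clear(c,c), clear(c,d), clear(d,c), holds(c), marked(a), on(a), on(c), on(d)}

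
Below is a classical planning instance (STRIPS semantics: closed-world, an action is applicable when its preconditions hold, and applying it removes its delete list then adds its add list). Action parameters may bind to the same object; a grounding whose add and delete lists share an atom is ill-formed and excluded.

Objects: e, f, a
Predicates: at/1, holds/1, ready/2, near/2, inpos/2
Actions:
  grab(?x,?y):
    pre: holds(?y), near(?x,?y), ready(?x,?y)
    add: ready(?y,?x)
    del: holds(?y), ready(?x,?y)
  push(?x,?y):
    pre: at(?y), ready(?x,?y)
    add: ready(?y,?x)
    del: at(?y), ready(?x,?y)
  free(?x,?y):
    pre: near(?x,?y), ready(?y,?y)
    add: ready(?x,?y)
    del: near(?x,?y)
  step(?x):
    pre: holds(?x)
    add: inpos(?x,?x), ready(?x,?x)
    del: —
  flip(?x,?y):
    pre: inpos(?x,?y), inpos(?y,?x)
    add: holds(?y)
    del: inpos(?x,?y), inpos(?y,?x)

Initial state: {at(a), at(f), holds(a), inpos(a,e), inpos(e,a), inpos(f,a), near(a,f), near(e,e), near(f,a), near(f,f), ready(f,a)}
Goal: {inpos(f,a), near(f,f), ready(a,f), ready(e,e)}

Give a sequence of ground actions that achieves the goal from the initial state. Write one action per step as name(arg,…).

grab(f,a); flip(a,e); step(e)

1. grab(f,a)  →  {at(a), at(f), inpos(a,e), inpos(e,a), inpos(f,a), near(a,f), near(e,e), near(f,a), near(f,f), ready(a,f)}
2. flip(a,e)  →  {at(a), at(f), holds(e), inpos(f,a), near(a,f), near(e,e), near(f,a), near(f,f), ready(a,f)}
3. step(e)  →  {at(a), at(f), holds(e), inpos(e,e), inpos(f,a), near(a,f), near(e,e), near(f,a), near(f,f), ready(a,f), ready(e,e)}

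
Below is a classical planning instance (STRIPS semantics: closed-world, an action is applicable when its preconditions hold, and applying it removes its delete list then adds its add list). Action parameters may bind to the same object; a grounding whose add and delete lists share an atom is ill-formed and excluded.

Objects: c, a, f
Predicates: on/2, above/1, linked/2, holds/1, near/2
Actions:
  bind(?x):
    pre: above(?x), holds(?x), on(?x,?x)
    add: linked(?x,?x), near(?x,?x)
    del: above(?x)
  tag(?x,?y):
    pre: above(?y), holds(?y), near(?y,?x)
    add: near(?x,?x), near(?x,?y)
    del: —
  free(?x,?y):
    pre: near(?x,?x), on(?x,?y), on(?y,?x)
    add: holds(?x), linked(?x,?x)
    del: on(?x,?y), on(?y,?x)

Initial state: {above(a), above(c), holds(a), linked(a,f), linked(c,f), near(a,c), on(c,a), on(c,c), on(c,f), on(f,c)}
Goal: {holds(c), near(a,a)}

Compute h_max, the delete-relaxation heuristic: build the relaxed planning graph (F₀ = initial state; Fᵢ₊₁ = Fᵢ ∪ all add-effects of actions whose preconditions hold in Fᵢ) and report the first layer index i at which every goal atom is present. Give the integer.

F0 = init (10 atoms)
F1 = F0 ∪ {near(c,a), near(c,c)}  (12 atoms)
F2 = F1 ∪ {holds(c), linked(c,c)}  (14 atoms)
F3 = F2 ∪ {near(a,a)}  (15 atoms)
goal ⊆ F3  ⇒  h_max = 3

3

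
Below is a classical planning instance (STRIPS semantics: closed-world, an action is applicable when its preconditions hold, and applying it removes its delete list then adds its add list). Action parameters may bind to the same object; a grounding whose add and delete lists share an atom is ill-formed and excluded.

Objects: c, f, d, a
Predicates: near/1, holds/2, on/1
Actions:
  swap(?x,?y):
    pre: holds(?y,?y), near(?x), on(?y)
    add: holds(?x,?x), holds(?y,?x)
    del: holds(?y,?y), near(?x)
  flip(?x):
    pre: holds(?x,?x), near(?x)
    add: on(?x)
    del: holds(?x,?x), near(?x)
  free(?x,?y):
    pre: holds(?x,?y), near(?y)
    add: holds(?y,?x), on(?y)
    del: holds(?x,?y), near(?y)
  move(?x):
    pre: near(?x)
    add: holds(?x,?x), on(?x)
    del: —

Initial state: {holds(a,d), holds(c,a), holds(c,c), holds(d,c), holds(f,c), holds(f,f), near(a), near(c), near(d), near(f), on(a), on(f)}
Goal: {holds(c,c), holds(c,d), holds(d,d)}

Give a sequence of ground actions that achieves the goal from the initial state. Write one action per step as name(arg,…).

1. swap(d,f)  →  {holds(a,d), holds(c,a), holds(c,c), holds(d,c), holds(d,d), holds(f,c), holds(f,d), near(a), near(c), near(f), on(a), on(f)}
2. free(d,c)  →  {holds(a,d), holds(c,a), holds(c,c), holds(c,d), holds(d,d), holds(f,c), holds(f,d), near(a), near(f), on(a), on(c), on(f)}

swap(d,f); free(d,c)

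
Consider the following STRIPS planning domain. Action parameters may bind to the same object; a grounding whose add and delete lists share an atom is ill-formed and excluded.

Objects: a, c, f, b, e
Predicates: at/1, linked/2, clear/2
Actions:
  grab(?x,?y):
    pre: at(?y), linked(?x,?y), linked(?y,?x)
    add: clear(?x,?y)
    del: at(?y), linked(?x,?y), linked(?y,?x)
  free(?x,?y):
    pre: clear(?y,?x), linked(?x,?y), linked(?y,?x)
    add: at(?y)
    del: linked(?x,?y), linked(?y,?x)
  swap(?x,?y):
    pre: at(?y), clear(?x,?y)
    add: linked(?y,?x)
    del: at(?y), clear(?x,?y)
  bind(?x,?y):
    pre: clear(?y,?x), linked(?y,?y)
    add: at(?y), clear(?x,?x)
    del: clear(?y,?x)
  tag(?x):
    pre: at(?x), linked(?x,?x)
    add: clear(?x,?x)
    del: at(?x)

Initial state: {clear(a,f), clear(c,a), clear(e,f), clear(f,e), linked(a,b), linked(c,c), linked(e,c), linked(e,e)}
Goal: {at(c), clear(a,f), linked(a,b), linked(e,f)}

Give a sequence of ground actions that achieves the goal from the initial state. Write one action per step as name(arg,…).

bind(a,c); bind(f,e); swap(f,e)

1. bind(a,c)  →  {at(c), clear(a,a), clear(a,f), clear(e,f), clear(f,e), linked(a,b), linked(c,c), linked(e,c), linked(e,e)}
2. bind(f,e)  →  {at(c), at(e), clear(a,a), clear(a,f), clear(f,e), clear(f,f), linked(a,b), linked(c,c), linked(e,c), linked(e,e)}
3. swap(f,e)  →  {at(c), clear(a,a), clear(a,f), clear(f,f), linked(a,b), linked(c,c), linked(e,c), linked(e,e), linked(e,f)}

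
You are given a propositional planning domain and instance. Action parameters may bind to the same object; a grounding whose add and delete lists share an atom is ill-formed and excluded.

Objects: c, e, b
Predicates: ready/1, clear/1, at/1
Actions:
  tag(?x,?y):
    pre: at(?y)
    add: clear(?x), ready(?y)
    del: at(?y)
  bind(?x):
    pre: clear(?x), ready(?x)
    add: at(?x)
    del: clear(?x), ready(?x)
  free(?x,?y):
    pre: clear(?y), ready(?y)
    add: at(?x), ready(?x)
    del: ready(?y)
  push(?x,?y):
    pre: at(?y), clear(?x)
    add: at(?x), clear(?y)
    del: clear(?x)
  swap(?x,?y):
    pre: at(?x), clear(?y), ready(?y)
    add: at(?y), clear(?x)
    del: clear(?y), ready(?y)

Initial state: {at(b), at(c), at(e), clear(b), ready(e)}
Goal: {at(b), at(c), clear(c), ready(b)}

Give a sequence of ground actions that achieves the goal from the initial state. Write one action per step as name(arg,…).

1. tag(c,b)  →  {at(c), at(e), clear(b), clear(c), ready(b), ready(e)}
2. push(b,c)  →  {at(b), at(c), at(e), clear(c), ready(b), ready(e)}

tag(c,b); push(b,c)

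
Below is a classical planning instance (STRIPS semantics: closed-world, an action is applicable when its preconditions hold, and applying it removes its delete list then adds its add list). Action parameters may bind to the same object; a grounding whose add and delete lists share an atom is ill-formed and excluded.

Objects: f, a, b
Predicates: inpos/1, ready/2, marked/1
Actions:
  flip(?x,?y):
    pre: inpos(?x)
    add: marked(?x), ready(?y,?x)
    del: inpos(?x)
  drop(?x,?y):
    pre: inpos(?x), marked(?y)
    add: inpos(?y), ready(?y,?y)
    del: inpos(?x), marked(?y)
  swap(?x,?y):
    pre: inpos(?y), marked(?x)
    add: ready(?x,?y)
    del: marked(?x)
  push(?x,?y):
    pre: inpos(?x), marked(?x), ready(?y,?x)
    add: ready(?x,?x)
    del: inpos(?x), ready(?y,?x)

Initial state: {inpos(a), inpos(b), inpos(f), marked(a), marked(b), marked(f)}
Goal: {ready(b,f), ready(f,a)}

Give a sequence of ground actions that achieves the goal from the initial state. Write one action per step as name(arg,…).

1. flip(f,b)  →  {inpos(a), inpos(b), marked(a), marked(b), marked(f), ready(b,f)}
2. flip(a,f)  →  {inpos(b), marked(a), marked(b), marked(f), ready(b,f), ready(f,a)}

flip(f,b); flip(a,f)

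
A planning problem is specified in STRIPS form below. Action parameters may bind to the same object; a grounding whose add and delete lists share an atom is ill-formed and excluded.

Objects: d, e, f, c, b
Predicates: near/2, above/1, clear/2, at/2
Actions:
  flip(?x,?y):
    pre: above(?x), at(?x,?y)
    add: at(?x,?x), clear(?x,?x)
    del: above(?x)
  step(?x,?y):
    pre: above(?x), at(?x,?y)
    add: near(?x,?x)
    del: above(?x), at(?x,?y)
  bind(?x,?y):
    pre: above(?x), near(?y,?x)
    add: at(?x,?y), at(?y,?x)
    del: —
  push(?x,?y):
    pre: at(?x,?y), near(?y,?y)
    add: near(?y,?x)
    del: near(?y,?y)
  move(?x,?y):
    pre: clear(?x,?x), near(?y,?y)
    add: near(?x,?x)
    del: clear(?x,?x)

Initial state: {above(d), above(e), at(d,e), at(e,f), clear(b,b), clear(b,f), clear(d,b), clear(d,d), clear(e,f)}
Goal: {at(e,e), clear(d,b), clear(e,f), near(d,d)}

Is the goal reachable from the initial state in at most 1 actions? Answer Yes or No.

No

1. flip(e,f)  →  {above(d), at(d,e), at(e,e), at(e,f), clear(b,b), clear(b,f), clear(d,b), clear(d,d), clear(e,e), clear(e,f)}
2. step(d,e)  →  {at(e,e), at(e,f), clear(b,b), clear(b,f), clear(d,b), clear(d,d), clear(e,e), clear(e,f), near(d,d)}
optimal plan length = 2; 2 > 1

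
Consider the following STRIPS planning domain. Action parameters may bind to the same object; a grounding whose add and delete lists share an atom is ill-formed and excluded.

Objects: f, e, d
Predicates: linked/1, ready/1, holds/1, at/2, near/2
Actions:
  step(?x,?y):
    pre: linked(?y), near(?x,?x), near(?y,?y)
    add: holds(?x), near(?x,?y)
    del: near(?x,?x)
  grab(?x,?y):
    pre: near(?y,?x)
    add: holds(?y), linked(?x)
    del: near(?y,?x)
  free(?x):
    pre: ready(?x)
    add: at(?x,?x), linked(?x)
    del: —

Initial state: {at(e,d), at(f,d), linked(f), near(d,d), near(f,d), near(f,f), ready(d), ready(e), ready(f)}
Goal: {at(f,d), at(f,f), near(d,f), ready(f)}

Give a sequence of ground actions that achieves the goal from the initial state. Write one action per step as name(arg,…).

1. step(d,f)  →  {at(e,d), at(f,d), holds(d), linked(f), near(d,f), near(f,d), near(f,f), ready(d), ready(e), ready(f)}
2. free(f)  →  {at(e,d), at(f,d), at(f,f), holds(d), linked(f), near(d,f), near(f,d), near(f,f), ready(d), ready(e), ready(f)}

step(d,f); free(f)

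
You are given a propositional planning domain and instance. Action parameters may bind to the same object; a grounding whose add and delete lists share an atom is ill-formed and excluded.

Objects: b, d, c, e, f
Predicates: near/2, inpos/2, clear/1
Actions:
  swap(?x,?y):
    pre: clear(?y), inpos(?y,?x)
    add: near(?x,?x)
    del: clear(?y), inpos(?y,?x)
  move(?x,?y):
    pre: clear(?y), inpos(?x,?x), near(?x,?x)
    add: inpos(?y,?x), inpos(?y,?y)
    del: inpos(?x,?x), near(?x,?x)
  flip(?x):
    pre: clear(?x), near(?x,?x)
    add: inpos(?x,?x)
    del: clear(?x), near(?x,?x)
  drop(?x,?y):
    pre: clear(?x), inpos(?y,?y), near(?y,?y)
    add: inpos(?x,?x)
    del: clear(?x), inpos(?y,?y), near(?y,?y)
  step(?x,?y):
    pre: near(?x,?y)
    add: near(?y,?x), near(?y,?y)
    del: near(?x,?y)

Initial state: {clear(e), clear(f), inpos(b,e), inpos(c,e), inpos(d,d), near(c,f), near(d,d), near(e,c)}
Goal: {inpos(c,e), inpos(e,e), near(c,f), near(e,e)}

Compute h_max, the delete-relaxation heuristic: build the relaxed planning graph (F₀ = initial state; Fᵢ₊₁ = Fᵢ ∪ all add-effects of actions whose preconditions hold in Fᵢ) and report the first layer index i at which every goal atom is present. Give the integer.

2

F0 = init (8 atoms)
F1 = F0 ∪ {inpos(e,d), inpos(e,e), inpos(f,d), inpos(f,f), near(c,c), near(c,e), near(f,c), near(f,f)}  (16 atoms)
F2 = F1 ∪ {inpos(e,f), near(e,e)}  (18 atoms)
goal ⊆ F2  ⇒  h_max = 2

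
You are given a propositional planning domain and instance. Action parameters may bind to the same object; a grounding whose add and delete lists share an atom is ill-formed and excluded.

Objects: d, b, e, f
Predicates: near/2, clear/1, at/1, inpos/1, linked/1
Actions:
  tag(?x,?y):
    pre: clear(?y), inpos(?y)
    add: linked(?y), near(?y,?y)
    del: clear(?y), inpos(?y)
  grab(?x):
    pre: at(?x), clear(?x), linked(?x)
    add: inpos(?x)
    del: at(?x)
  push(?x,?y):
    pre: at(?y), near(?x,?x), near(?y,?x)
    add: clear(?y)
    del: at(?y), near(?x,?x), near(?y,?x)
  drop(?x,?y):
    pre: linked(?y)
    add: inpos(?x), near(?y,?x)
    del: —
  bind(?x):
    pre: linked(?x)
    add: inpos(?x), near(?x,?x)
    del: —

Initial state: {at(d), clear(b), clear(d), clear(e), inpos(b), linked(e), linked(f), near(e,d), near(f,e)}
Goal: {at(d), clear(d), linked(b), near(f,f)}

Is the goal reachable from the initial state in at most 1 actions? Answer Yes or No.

1. tag(d,b)  →  {at(d), clear(d), clear(e), linked(b), linked(e), linked(f), near(b,b), near(e,d), near(f,e)}
2. drop(f,f)  →  {at(d), clear(d), clear(e), inpos(f), linked(b), linked(e), linked(f), near(b,b), near(e,d), near(f,e), near(f,f)}
optimal plan length = 2; 2 > 1

No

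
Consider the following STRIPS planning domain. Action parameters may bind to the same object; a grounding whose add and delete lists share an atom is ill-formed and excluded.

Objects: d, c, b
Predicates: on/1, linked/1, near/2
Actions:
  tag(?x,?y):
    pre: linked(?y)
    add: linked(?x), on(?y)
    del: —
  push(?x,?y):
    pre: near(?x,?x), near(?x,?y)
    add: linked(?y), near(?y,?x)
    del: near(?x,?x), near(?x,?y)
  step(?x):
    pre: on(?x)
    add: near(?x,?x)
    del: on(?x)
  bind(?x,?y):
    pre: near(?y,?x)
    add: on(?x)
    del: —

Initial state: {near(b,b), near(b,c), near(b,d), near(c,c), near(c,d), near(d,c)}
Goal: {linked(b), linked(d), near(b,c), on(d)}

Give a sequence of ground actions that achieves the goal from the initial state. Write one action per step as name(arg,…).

1. push(c,d)  →  {linked(d), near(b,b), near(b,c), near(b,d), near(d,c)}
2. tag(b,d)  →  {linked(b), linked(d), near(b,b), near(b,c), near(b,d), near(d,c), on(d)}

push(c,d); tag(b,d)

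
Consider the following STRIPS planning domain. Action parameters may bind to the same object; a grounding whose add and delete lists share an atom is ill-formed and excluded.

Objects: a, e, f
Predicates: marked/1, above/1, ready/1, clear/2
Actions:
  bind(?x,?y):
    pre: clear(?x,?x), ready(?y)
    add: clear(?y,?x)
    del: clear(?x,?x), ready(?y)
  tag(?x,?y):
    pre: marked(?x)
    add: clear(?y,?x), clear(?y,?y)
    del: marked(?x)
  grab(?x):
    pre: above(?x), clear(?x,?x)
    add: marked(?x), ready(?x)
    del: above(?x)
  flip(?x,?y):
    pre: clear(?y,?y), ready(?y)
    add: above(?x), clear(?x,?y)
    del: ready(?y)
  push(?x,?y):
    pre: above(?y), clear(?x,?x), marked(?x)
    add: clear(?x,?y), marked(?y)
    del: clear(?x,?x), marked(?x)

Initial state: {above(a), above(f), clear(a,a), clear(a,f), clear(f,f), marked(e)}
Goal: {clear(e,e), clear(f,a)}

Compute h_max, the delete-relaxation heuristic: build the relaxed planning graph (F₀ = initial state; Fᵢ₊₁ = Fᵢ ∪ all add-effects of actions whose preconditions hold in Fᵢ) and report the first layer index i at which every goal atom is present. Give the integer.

2

F0 = init (6 atoms)
F1 = F0 ∪ {clear(a,e), clear(e,e), clear(f,e), marked(a), marked(f), ready(a), ready(f)}  (13 atoms)
F2 = F1 ∪ {above(e), clear(e,a), clear(e,f), clear(f,a)}  (17 atoms)
goal ⊆ F2  ⇒  h_max = 2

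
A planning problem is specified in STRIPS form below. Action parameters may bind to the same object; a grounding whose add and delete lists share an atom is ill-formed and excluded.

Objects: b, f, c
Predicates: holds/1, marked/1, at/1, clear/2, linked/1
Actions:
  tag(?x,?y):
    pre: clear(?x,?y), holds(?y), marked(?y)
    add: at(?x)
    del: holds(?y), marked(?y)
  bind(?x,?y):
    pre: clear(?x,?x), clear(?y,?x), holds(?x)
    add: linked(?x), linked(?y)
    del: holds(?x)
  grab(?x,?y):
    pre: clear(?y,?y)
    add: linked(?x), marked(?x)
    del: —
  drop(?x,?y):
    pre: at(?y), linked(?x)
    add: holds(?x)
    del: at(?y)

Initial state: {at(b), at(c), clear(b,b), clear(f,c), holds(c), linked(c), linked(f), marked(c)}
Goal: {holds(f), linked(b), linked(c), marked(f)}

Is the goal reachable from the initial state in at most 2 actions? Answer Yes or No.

1. grab(b,b)  →  {at(b), at(c), clear(b,b), clear(f,c), holds(c), linked(b), linked(c), linked(f), marked(b), marked(c)}
2. grab(f,b)  →  {at(b), at(c), clear(b,b), clear(f,c), holds(c), linked(b), linked(c), linked(f), marked(b), marked(c), marked(f)}
3. drop(f,b)  →  {at(c), clear(b,b), clear(f,c), holds(c), holds(f), linked(b), linked(c), linked(f), marked(b), marked(c), marked(f)}
optimal plan length = 3; 3 > 2

No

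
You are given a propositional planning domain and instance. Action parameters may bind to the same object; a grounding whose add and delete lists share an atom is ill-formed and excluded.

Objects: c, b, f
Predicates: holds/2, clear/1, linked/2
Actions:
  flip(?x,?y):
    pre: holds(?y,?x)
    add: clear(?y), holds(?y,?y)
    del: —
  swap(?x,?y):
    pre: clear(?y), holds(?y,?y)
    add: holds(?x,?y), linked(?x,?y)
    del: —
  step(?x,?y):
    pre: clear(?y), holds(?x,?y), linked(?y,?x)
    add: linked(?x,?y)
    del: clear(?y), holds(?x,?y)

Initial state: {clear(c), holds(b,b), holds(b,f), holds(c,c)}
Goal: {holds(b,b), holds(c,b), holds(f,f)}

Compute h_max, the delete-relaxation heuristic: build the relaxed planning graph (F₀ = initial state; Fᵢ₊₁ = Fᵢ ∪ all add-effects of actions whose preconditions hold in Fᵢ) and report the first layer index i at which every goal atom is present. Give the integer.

F0 = init (4 atoms)
F1 = F0 ∪ {clear(b), holds(b,c), holds(f,c), linked(b,c), linked(c,c), linked(f,c)}  (10 atoms)
F2 = F1 ∪ {clear(f), holds(c,b), holds(f,b), holds(f,f), linked(b,b), linked(c,b), linked(f,b)}  (17 atoms)
goal ⊆ F2  ⇒  h_max = 2

2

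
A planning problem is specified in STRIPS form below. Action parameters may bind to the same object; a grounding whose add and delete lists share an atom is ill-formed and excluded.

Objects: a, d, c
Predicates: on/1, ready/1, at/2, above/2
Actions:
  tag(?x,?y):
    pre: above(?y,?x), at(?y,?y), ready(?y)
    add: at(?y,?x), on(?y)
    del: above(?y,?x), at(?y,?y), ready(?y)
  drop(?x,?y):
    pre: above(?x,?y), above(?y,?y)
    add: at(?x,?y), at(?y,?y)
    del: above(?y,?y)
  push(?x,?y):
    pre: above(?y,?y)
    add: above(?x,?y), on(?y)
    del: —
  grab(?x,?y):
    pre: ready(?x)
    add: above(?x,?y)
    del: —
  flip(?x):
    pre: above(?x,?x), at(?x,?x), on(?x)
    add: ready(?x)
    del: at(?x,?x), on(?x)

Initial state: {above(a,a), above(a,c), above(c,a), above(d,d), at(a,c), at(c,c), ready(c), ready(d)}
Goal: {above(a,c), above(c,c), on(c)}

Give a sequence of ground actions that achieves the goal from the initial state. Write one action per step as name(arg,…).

1. grab(c,c)  →  {above(a,a), above(a,c), above(c,a), above(c,c), above(d,d), at(a,c), at(c,c), ready(c), ready(d)}
2. tag(a,c)  →  {above(a,a), above(a,c), above(c,c), above(d,d), at(a,c), at(c,a), on(c), ready(d)}

grab(c,c); tag(a,c)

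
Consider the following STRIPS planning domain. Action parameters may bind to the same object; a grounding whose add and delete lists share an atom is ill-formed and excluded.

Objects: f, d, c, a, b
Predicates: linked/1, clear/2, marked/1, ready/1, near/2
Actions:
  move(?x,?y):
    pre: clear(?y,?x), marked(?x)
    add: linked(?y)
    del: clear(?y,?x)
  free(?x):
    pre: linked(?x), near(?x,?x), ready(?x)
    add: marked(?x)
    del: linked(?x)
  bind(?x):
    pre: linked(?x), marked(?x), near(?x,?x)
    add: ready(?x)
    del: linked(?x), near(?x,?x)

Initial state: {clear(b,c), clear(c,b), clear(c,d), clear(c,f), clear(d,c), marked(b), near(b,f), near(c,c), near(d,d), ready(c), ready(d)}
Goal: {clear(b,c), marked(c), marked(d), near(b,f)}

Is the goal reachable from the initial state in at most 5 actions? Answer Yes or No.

1. move(b,c)  →  {clear(b,c), clear(c,d), clear(c,f), clear(d,c), linked(c), marked(b), near(b,f), near(c,c), near(d,d), ready(c), ready(d)}
2. free(c)  →  {clear(b,c), clear(c,d), clear(c,f), clear(d,c), marked(b), marked(c), near(b,f), near(c,c), near(d,d), ready(c), ready(d)}
3. move(c,d)  →  {clear(b,c), clear(c,d), clear(c,f), linked(d), marked(b), marked(c), near(b,f), near(c,c), near(d,d), ready(c), ready(d)}
4. free(d)  →  {clear(b,c), clear(c,d), clear(c,f), marked(b), marked(c), marked(d), near(b,f), near(c,c), near(d,d), ready(c), ready(d)}
optimal plan length = 4; 4 ≤ 5

Yes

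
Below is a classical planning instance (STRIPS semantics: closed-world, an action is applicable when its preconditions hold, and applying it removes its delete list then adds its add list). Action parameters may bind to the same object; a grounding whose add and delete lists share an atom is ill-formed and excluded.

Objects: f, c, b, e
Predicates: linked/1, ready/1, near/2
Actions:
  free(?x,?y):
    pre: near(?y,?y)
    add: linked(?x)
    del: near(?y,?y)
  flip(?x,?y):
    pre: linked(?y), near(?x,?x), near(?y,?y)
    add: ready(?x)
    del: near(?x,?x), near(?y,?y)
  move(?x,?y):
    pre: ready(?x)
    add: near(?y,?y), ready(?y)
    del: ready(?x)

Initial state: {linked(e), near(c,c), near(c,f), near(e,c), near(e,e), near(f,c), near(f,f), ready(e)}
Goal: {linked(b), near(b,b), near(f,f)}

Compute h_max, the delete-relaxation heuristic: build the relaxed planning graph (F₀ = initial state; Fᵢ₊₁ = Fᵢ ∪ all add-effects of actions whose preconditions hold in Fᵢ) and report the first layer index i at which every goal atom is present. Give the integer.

1

F0 = init (8 atoms)
F1 = F0 ∪ {linked(b), linked(c), linked(f), near(b,b), ready(b), ready(c), ready(f)}  (15 atoms)
goal ⊆ F1  ⇒  h_max = 1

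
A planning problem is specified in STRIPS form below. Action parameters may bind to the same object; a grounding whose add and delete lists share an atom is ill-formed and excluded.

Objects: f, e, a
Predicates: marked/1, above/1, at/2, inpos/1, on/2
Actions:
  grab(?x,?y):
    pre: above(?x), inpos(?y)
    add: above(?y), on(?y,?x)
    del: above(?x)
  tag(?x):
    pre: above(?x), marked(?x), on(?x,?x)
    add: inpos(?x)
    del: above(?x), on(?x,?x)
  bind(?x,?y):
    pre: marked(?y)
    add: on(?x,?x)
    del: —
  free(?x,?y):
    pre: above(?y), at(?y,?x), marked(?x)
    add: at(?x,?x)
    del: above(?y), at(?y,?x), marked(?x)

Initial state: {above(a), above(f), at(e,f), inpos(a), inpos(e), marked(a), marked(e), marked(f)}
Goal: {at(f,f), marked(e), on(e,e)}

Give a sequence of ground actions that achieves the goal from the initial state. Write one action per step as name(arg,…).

grab(f,e); bind(e,f); free(f,e)

1. grab(f,e)  →  {above(a), above(e), at(e,f), inpos(a), inpos(e), marked(a), marked(e), marked(f), on(e,f)}
2. bind(e,f)  →  {above(a), above(e), at(e,f), inpos(a), inpos(e), marked(a), marked(e), marked(f), on(e,e), on(e,f)}
3. free(f,e)  →  {above(a), at(f,f), inpos(a), inpos(e), marked(a), marked(e), on(e,e), on(e,f)}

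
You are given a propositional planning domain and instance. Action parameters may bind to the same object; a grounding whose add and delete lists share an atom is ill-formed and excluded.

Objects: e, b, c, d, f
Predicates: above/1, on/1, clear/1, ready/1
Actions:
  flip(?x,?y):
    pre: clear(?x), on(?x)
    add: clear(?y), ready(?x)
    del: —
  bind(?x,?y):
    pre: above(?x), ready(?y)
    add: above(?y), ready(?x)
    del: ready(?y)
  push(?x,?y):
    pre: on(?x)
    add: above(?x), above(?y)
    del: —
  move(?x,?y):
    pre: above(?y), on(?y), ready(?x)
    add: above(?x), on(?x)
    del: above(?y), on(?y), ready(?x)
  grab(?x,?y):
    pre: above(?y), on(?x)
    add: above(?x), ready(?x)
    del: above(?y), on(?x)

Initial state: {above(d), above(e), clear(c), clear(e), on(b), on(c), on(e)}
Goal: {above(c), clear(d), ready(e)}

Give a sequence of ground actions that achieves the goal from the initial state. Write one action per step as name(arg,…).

1. flip(e,d)  →  {above(d), above(e), clear(c), clear(d), clear(e), on(b), on(c), on(e), ready(e)}
2. push(e,c)  →  {above(c), above(d), above(e), clear(c), clear(d), clear(e), on(b), on(c), on(e), ready(e)}

flip(e,d); push(e,c)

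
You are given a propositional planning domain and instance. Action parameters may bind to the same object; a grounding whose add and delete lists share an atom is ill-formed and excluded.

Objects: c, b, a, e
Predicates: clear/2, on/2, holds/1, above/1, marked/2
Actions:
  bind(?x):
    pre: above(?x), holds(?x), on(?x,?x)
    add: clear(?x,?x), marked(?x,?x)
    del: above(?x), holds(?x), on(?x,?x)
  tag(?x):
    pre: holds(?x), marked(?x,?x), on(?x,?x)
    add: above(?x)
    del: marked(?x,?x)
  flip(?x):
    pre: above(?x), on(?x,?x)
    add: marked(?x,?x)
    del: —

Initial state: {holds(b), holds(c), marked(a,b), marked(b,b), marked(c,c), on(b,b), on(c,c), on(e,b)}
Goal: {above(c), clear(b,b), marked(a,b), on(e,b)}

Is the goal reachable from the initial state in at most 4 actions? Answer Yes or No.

Yes

1. tag(c)  →  {above(c), holds(b), holds(c), marked(a,b), marked(b,b), on(b,b), on(c,c), on(e,b)}
2. tag(b)  →  {above(b), above(c), holds(b), holds(c), marked(a,b), on(b,b), on(c,c), on(e,b)}
3. bind(b)  →  {above(c), clear(b,b), holds(c), marked(a,b), marked(b,b), on(c,c), on(e,b)}
optimal plan length = 3; 3 ≤ 4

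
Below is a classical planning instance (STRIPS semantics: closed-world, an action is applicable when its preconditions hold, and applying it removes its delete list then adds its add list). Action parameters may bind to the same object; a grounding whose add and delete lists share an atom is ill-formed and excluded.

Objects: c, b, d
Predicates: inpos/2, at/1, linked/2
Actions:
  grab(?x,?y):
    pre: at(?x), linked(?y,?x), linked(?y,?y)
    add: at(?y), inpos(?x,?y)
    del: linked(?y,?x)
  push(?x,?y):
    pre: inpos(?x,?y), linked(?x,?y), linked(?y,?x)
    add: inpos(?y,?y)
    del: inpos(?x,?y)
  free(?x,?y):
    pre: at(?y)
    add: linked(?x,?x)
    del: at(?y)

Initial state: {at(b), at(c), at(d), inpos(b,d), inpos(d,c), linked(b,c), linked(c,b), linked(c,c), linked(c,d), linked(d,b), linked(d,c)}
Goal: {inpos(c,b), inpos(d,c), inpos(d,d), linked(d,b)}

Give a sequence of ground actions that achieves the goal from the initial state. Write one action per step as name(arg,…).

1. free(b,b)  →  {at(c), at(d), inpos(b,d), inpos(d,c), linked(b,b), linked(b,c), linked(c,b), linked(c,c), linked(c,d), linked(d,b), linked(d,c)}
2. grab(c,b)  →  {at(b), at(c), at(d), inpos(b,d), inpos(c,b), inpos(d,c), linked(b,b), linked(c,b), linked(c,c), linked(c,d), linked(d,b), linked(d,c)}
3. free(d,c)  →  {at(b), at(d), inpos(b,d), inpos(c,b), inpos(d,c), linked(b,b), linked(c,b), linked(c,c), linked(c,d), linked(d,b), linked(d,c), linked(d,d)}
4. grab(d,d)  →  {at(b), at(d), inpos(b,d), inpos(c,b), inpos(d,c), inpos(d,d), linked(b,b), linked(c,b), linked(c,c), linked(c,d), linked(d,b), linked(d,c)}

free(b,b); grab(c,b); free(d,c); grab(d,d)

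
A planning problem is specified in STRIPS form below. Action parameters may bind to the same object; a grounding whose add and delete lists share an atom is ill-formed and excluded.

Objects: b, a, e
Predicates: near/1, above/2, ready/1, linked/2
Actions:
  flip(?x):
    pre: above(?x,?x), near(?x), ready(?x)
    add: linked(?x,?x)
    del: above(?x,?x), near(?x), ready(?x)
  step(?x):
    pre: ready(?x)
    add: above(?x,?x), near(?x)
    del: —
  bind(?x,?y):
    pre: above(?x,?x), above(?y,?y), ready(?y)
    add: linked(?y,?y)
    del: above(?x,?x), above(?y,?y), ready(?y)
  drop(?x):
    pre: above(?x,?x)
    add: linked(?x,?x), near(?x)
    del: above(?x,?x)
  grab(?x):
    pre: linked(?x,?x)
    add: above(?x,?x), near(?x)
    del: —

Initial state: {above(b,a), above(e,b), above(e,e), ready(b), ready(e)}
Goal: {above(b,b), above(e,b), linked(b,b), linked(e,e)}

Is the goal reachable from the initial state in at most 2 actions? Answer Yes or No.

No

1. step(b)  →  {above(b,a), above(b,b), above(e,b), above(e,e), near(b), ready(b), ready(e)}
2. flip(b)  →  {above(b,a), above(e,b), above(e,e), linked(b,b), ready(e)}
3. bind(e,e)  →  {above(b,a), above(e,b), linked(b,b), linked(e,e)}
4. grab(b)  →  {above(b,a), above(b,b), above(e,b), linked(b,b), linked(e,e), near(b)}
optimal plan length = 4; 4 > 2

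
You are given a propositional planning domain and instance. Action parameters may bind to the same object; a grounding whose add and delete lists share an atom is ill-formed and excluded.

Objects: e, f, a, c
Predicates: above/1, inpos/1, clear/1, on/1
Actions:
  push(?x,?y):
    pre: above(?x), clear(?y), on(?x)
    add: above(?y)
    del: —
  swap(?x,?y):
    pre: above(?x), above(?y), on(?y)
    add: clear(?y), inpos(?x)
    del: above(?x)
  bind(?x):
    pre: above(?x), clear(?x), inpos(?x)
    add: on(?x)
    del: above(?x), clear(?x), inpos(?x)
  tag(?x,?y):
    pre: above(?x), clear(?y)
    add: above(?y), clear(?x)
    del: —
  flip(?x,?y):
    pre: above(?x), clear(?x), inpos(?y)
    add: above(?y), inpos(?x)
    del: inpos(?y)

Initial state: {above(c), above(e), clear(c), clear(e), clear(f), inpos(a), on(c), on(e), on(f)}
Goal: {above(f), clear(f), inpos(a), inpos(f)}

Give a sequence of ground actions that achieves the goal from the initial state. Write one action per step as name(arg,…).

push(e,f); swap(e,e); flip(f,e)

1. push(e,f)  →  {above(c), above(e), above(f), clear(c), clear(e), clear(f), inpos(a), on(c), on(e), on(f)}
2. swap(e,e)  →  {above(c), above(f), clear(c), clear(e), clear(f), inpos(a), inpos(e), on(c), on(e), on(f)}
3. flip(f,e)  →  {above(c), above(e), above(f), clear(c), clear(e), clear(f), inpos(a), inpos(f), on(c), on(e), on(f)}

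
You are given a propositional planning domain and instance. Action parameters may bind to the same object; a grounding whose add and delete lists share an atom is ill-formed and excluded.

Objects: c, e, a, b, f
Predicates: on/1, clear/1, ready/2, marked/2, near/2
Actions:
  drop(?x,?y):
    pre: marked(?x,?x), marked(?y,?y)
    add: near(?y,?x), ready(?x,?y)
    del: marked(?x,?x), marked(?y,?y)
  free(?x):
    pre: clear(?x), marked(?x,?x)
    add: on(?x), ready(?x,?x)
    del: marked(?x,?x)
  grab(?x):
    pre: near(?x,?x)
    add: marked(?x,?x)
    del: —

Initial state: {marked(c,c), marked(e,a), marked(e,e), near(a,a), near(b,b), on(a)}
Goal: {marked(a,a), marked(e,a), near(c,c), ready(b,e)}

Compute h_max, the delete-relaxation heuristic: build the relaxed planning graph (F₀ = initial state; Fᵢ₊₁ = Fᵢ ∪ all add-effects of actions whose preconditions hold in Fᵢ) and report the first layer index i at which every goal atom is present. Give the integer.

2

F0 = init (6 atoms)
F1 = F0 ∪ {marked(a,a), marked(b,b), near(c,c), near(c,e), near(e,c), near(e,e), ready(c,c), ready(c,e), ready(e,c), ready(e,e)}  (16 atoms)
F2 = F1 ∪ {near(a,b), near(a,c), near(a,e), near(b,a), near(b,c), near(b,e), near(c,a), near(c,b), near(e,a), near(e,b), ready(a,a), ready(a,b), ready(a,c), ready(a,e), ready(b,a), ready(b,b), ready(b,c), ready(b,e), ready(c,a), ready(c,b), ready(e,a), ready(e,b)}  (38 atoms)
goal ⊆ F2  ⇒  h_max = 2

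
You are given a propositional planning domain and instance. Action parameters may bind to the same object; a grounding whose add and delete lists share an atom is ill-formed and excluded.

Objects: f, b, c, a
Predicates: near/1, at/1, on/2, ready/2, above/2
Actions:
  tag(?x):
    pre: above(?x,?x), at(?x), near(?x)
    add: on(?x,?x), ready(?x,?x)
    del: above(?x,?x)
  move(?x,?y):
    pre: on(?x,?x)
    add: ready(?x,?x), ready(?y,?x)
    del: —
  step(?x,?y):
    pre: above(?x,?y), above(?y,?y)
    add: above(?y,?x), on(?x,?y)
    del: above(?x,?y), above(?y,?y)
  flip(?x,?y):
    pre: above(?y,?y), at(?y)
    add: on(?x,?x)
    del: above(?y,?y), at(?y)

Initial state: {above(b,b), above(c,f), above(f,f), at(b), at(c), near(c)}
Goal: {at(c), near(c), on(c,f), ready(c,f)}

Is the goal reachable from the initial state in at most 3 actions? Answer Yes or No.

Yes

1. step(c,f)  →  {above(b,b), above(f,c), at(b), at(c), near(c), on(c,f)}
2. flip(f,b)  →  {above(f,c), at(c), near(c), on(c,f), on(f,f)}
3. move(f,c)  →  {above(f,c), at(c), near(c), on(c,f), on(f,f), ready(c,f), ready(f,f)}
optimal plan length = 3; 3 ≤ 3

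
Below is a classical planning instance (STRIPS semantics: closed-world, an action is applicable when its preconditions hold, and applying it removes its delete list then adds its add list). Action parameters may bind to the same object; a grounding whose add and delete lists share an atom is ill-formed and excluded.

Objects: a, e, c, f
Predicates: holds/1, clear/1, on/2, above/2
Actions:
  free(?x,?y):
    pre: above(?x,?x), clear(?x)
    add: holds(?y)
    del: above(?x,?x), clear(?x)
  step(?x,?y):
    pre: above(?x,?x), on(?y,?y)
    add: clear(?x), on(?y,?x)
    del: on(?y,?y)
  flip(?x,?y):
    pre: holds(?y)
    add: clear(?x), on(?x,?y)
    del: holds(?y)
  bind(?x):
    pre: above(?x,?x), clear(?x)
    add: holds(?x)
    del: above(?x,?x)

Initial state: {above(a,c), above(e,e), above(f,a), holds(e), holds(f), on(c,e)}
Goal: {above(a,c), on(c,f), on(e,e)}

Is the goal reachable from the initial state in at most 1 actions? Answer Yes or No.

1. flip(e,e)  →  {above(a,c), above(e,e), above(f,a), clear(e), holds(f), on(c,e), on(e,e)}
2. flip(c,f)  →  {above(a,c), above(e,e), above(f,a), clear(c), clear(e), on(c,e), on(c,f), on(e,e)}
optimal plan length = 2; 2 > 1

No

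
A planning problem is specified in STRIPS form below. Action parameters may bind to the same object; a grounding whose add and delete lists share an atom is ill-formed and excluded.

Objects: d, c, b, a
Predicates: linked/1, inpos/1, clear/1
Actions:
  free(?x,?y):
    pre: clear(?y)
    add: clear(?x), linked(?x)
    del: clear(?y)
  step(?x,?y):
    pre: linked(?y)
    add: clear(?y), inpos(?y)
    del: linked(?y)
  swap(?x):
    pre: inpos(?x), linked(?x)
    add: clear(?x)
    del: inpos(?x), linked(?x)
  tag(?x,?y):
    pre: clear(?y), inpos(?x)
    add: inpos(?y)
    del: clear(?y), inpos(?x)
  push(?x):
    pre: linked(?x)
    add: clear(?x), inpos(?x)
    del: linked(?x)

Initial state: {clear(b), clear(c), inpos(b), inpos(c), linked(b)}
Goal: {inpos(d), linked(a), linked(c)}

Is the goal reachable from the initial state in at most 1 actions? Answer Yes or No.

No

1. free(d,c)  →  {clear(b), clear(d), inpos(b), inpos(c), linked(b), linked(d)}
2. free(c,d)  →  {clear(b), clear(c), inpos(b), inpos(c), linked(b), linked(c), linked(d)}
3. free(a,c)  →  {clear(a), clear(b), inpos(b), inpos(c), linked(a), linked(b), linked(c), linked(d)}
4. step(d,d)  →  {clear(a), clear(b), clear(d), inpos(b), inpos(c), inpos(d), linked(a), linked(b), linked(c)}
optimal plan length = 4; 4 > 1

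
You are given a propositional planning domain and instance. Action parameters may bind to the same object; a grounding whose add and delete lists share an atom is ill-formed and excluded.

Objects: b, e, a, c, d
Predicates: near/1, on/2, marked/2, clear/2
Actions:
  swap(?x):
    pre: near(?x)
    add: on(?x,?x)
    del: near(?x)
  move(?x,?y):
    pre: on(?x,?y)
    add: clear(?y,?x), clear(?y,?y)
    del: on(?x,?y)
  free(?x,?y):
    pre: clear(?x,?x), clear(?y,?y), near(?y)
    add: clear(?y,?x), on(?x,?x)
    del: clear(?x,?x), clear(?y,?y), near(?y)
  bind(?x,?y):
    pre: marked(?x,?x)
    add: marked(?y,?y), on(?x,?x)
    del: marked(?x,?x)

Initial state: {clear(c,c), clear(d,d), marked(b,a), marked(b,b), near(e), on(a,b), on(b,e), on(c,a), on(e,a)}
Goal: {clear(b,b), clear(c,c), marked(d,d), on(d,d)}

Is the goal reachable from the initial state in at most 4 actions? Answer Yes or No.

1. move(b,e)  →  {clear(c,c), clear(d,d), clear(e,b), clear(e,e), marked(b,a), marked(b,b), near(e), on(a,b), on(c,a), on(e,a)}
2. move(a,b)  →  {clear(b,a), clear(b,b), clear(c,c), clear(d,d), clear(e,b), clear(e,e), marked(b,a), marked(b,b), near(e), on(c,a), on(e,a)}
3. free(d,e)  →  {clear(b,a), clear(b,b), clear(c,c), clear(e,b), clear(e,d), marked(b,a), marked(b,b), on(c,a), on(d,d), on(e,a)}
4. bind(b,d)  →  {clear(b,a), clear(b,b), clear(c,c), clear(e,b), clear(e,d), marked(b,a), marked(d,d), on(b,b), on(c,a), on(d,d), on(e,a)}
optimal plan length = 4; 4 ≤ 4

Yes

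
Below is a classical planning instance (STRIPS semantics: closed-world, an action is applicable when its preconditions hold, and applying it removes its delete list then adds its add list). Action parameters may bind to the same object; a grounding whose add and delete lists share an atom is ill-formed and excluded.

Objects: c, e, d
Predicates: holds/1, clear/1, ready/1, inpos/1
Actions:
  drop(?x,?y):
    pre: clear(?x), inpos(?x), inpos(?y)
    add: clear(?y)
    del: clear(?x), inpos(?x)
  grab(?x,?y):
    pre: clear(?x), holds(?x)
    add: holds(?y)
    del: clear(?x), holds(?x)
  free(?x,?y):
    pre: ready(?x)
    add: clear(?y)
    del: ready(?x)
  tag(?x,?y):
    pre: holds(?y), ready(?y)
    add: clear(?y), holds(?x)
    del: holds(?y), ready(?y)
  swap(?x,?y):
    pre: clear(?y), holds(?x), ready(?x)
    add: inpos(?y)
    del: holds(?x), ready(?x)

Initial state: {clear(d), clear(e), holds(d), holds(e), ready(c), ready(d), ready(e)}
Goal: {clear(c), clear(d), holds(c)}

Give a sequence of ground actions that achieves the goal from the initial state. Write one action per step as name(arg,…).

1. grab(e,c)  →  {clear(d), holds(c), holds(d), ready(c), ready(d), ready(e)}
2. free(c,c)  →  {clear(c), clear(d), holds(c), holds(d), ready(d), ready(e)}

grab(e,c); free(c,c)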